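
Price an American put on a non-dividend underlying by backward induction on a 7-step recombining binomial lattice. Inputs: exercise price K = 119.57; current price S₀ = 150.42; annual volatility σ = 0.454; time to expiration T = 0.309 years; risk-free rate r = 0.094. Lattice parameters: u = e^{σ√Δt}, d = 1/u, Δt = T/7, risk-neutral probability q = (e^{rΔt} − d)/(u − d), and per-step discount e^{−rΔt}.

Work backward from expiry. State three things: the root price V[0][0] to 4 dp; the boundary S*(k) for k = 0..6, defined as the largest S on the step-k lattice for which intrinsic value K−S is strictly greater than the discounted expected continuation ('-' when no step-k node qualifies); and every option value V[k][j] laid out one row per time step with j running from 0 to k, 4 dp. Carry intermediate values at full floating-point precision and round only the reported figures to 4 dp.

params: Δt=0.04414 u=1.10008 d=0.90902 q=0.49793 e^(-rΔt)=0.99586
t_7 payoffs: 42.4219 26.2066 6.5830 0.0000 0.0000 0.0000 0.0000 0.0000
t_6: node(6,0) S=84.8694 payoff=34.7006 vs cont=34.2055 → 34.7006 [stop]  node(6,1) S=102.7076 payoff=16.8624 vs cont=16.3673 → 16.8624 [stop]  node(6,2) S=124.2951 payoff=0.0000 vs cont=3.2914 → 3.2914 [wait]  node(6,3) S=150.4200 payoff=0.0000 vs cont=0.0000 → 0.0000 [wait]  node(6,4) S=182.0359 payoff=0.0000 vs cont=0.0000 → 0.0000 [wait]  node(6,5) S=220.2970 payoff=0.0000 vs cont=0.0000 → 0.0000 [wait]  node(6,6) S=266.6000 payoff=0.0000 vs cont=0.0000 → 0.0000 [wait]  ⇒ S*(6)=102.7076
t_5: node(5,0) S=93.3634 payoff=26.2066 vs cont=25.7114 → 26.2066 [stop]  node(5,1) S=112.9870 payoff=6.5830 vs cont=10.0631 → 10.0631 [wait]  node(5,2) S=136.7350 payoff=0.0000 vs cont=1.6457 → 1.6457 [wait]  node(5,3) S=165.4746 payoff=0.0000 vs cont=0.0000 → 0.0000 [wait]  node(5,4) S=200.2548 payoff=0.0000 vs cont=0.0000 → 0.0000 [wait]  node(5,5) S=242.3452 payoff=0.0000 vs cont=0.0000 → 0.0000 [wait]  ⇒ S*(5)=93.3634
t_4: node(4,0) S=102.7076 payoff=16.8624 vs cont=18.0930 → 18.0930 [wait]  node(4,1) S=124.2951 payoff=0.0000 vs cont=5.8475 → 5.8475 [wait]  node(4,2) S=150.4200 payoff=0.0000 vs cont=0.8228 → 0.8228 [wait]  node(4,3) S=182.0359 payoff=0.0000 vs cont=0.0000 → 0.0000 [wait]  node(4,4) S=220.2970 payoff=0.0000 vs cont=0.0000 → 0.0000 [wait]  ⇒ S*(4)=-
t_3: node(3,0) S=112.9870 payoff=6.5830 vs cont=11.9458 → 11.9458 [wait]  node(3,1) S=136.7350 payoff=0.0000 vs cont=3.3317 → 3.3317 [wait]  node(3,2) S=165.4746 payoff=0.0000 vs cont=0.4114 → 0.4114 [wait]  node(3,3) S=200.2548 payoff=0.0000 vs cont=0.0000 → 0.0000 [wait]  ⇒ S*(3)=-
t_2: node(2,0) S=124.2951 payoff=0.0000 vs cont=7.6248 → 7.6248 [wait]  node(2,1) S=150.4200 payoff=0.0000 vs cont=1.8698 → 1.8698 [wait]  node(2,2) S=182.0359 payoff=0.0000 vs cont=0.2057 → 0.2057 [wait]  ⇒ S*(2)=-
t_1: node(1,0) S=136.7350 payoff=0.0000 vs cont=4.7395 → 4.7395 [wait]  node(1,1) S=165.4746 payoff=0.0000 vs cont=1.0369 → 1.0369 [wait]  ⇒ S*(1)=-
t_0: node(0,0) S=150.4200 payoff=0.0000 vs cont=2.8838 → 2.8838 [wait]  ⇒ S*(0)=-

price = 2.8838
boundary = - - - - - 93.3634 102.7076
tree:
2.8838
4.7395 1.0369
7.6248 1.8698 0.2057
11.9458 3.3317 0.4114 0.0000
18.0930 5.8475 0.8228 0.0000 0.0000
26.2066 10.0631 1.6457 0.0000 0.0000 0.0000
34.7006 16.8624 3.2914 0.0000 0.0000 0.0000 0.0000
42.4219 26.2066 6.5830 0.0000 0.0000 0.0000 0.0000 0.0000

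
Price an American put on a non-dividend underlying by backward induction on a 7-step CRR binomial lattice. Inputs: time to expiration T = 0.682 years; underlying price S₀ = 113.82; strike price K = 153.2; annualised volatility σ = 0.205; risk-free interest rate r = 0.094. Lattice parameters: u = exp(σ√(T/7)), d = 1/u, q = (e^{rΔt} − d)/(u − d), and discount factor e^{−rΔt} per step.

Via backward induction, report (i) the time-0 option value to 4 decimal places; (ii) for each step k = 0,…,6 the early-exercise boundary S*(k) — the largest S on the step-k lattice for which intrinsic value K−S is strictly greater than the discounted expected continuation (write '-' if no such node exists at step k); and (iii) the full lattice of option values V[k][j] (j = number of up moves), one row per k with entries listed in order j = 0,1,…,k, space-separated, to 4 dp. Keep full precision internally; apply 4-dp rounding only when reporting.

price = 39.3800
boundary = 113.8200 121.3412 129.3593 137.9073 129.3593 137.9073 129.3593
tree:
39.3800
46.4350 31.8588
53.0526 39.3800 23.8407
59.2601 46.4350 31.8588 15.2927
65.0829 53.0526 39.3800 23.8407 8.3618
70.5447 59.2601 46.4350 31.8588 15.2927 2.9620
75.6679 65.0829 53.0526 39.3800 23.8407 6.7303 0.0000
80.4736 70.5447 59.2601 46.4350 31.8588 15.2927 0.0000 0.0000

Δt=0.09743  u=1.06608  d=0.93802  q=0.55585  discount=0.99088
step 7 (expiry): payoffs max(K−S,0) = 80.4736 70.5447 59.2601 46.4350 31.8588 15.2927 0.0000 0.0000
step 6: (k=6,j=0): S=77.5321, (K−S)⁺=75.6679, hold=74.2713 ⇒ V=75.6679 exercise | (k=6,j=1): S=88.1171, (K−S)⁺=65.0829, hold=63.6862 ⇒ V=65.0829 exercise | (k=6,j=2): S=100.1474, (K−S)⁺=53.0526, hold=51.6560 ⇒ V=53.0526 exercise | (k=6,j=3): S=113.8200, (K−S)⁺=39.3800, hold=37.9834 ⇒ V=39.3800 exercise | (k=6,j=4): S=129.3593, (K−S)⁺=23.8407, hold=22.4441 ⇒ V=23.8407 exercise | (k=6,j=5): S=147.0201, (K−S)⁺=6.1799, hold=6.7303 ⇒ V=6.7303 continue | (k=6,j=6): S=167.0921, (K−S)⁺=0.0000, hold=0.0000 ⇒ V=0.0000 continue  boundary S*=129.3593
step 5: (k=5,j=0): S=82.6553, (K−S)⁺=70.5447, hold=69.1480 ⇒ V=70.5447 exercise | (k=5,j=1): S=93.9399, (K−S)⁺=59.2601, hold=57.8635 ⇒ V=59.2601 exercise | (k=5,j=2): S=106.7650, (K−S)⁺=46.4350, hold=45.0383 ⇒ V=46.4350 exercise | (k=5,j=3): S=121.3412, (K−S)⁺=31.8588, hold=30.4622 ⇒ V=31.8588 exercise | (k=5,j=4): S=137.9073, (K−S)⁺=15.2927, hold=14.1992 ⇒ V=15.2927 exercise | (k=5,j=5): S=156.7351, (K−S)⁺=0.0000, hold=2.9620 ⇒ V=2.9620 continue  boundary S*=137.9073
step 4: (k=4,j=0): S=88.1171, (K−S)⁺=65.0829, hold=63.6862 ⇒ V=65.0829 exercise | (k=4,j=1): S=100.1474, (K−S)⁺=53.0526, hold=51.6560 ⇒ V=53.0526 exercise | (k=4,j=2): S=113.8200, (K−S)⁺=39.3800, hold=37.9834 ⇒ V=39.3800 exercise | (k=4,j=3): S=129.3593, (K−S)⁺=23.8407, hold=22.4441 ⇒ V=23.8407 exercise | (k=4,j=4): S=147.0201, (K−S)⁺=6.1799, hold=8.3618 ⇒ V=8.3618 continue  boundary S*=129.3593
step 3: (k=3,j=0): S=93.9399, (K−S)⁺=59.2601, hold=57.8635 ⇒ V=59.2601 exercise | (k=3,j=1): S=106.7650, (K−S)⁺=46.4350, hold=45.0383 ⇒ V=46.4350 exercise | (k=3,j=2): S=121.3412, (K−S)⁺=31.8588, hold=30.4622 ⇒ V=31.8588 exercise | (k=3,j=3): S=137.9073, (K−S)⁺=15.2927, hold=15.0978 ⇒ V=15.2927 exercise  boundary S*=137.9073
step 2: (k=2,j=0): S=100.1474, (K−S)⁺=53.0526, hold=51.6560 ⇒ V=53.0526 exercise | (k=2,j=1): S=113.8200, (K−S)⁺=39.3800, hold=37.9834 ⇒ V=39.3800 exercise | (k=2,j=2): S=129.3593, (K−S)⁺=23.8407, hold=22.4441 ⇒ V=23.8407 exercise  boundary S*=129.3593
step 1: (k=1,j=0): S=106.7650, (K−S)⁺=46.4350, hold=45.0383 ⇒ V=46.4350 exercise | (k=1,j=1): S=121.3412, (K−S)⁺=31.8588, hold=30.4622 ⇒ V=31.8588 exercise  boundary S*=121.3412
step 0: (k=0,j=0): S=113.8200, (K−S)⁺=39.3800, hold=37.9834 ⇒ V=39.3800 exercise  boundary S*=113.8200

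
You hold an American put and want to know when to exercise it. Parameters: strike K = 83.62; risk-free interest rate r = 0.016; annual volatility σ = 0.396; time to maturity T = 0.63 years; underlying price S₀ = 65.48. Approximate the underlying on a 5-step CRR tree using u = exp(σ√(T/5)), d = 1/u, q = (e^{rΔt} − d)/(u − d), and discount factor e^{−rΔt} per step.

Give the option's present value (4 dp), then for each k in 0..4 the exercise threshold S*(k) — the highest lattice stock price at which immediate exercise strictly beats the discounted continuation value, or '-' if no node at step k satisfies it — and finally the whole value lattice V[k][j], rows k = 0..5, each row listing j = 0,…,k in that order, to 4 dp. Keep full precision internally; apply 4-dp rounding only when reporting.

Δt=0.12600  u=1.15093  d=0.86887  q=0.47207  discount=0.99799
step 5 (expiry): payoffs max(K−S,0) = 51.1955 40.6696 26.7266 8.2574 0.0000 0.0000
step 4: (k=4,j=0): S=37.3182, (K−S)⁺=46.3018, hold=46.1334 ⇒ V=46.3018 exercise | (k=4,j=1): S=49.4327, (K−S)⁺=34.1873, hold=34.0189 ⇒ V=34.1873 exercise | (k=4,j=2): S=65.4800, (K−S)⁺=18.1400, hold=17.9716 ⇒ V=18.1400 exercise | (k=4,j=3): S=86.7367, (K−S)⁺=0.0000, hold=4.3506 ⇒ V=4.3506 continue | (k=4,j=4): S=114.8939, (K−S)⁺=0.0000, hold=0.0000 ⇒ V=0.0000 continue  boundary S*=65.4800
step 3: (k=3,j=0): S=42.9504, (K−S)⁺=40.6696, hold=40.5012 ⇒ V=40.6696 exercise | (k=3,j=1): S=56.8934, (K−S)⁺=26.7266, hold=26.5582 ⇒ V=26.7266 exercise | (k=3,j=2): S=75.3626, (K−S)⁺=8.2574, hold=11.6070 ⇒ V=11.6070 continue | (k=3,j=3): S=99.8274, (K−S)⁺=0.0000, hold=2.2922 ⇒ V=2.2922 continue  boundary S*=56.8934
step 2: (k=2,j=0): S=49.4327, (K−S)⁺=34.1873, hold=34.0189 ⇒ V=34.1873 exercise | (k=2,j=1): S=65.4800, (K−S)⁺=18.1400, hold=19.5496 ⇒ V=19.5496 continue | (k=2,j=2): S=86.7367, (K−S)⁺=0.0000, hold=7.1952 ⇒ V=7.1952 continue  boundary S*=49.4327
step 1: (k=1,j=0): S=56.8934, (K−S)⁺=26.7266, hold=27.2223 ⇒ V=27.2223 continue | (k=1,j=1): S=75.3626, (K−S)⁺=8.2574, hold=13.6898 ⇒ V=13.6898 continue  boundary S*=-
step 0: (k=0,j=0): S=65.4800, (K−S)⁺=18.1400, hold=20.7921 ⇒ V=20.7921 continue  boundary S*=-

price = 20.7921
boundary = - - 49.4327 56.8934 65.4800
tree:
20.7921
27.2223 13.6898
34.1873 19.5496 7.1952
40.6696 26.7266 11.6070 2.2922
46.3018 34.1873 18.1400 4.3506 0.0000
51.1955 40.6696 26.7266 8.2574 0.0000 0.0000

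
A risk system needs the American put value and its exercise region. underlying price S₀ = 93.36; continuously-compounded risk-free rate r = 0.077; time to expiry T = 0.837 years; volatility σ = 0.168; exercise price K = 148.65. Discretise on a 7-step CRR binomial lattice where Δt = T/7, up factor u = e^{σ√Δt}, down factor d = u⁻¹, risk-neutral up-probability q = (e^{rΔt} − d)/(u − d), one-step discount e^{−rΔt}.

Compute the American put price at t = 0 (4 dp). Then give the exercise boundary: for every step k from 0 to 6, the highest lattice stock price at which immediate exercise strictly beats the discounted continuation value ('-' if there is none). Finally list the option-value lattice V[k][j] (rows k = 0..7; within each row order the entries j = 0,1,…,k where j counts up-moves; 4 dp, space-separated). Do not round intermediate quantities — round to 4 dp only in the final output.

price = 55.2900
boundary = 93.3600 98.9442 104.8624 111.1346 117.7819 124.8268 132.2932
tree:
55.2900
60.5590 49.7058
65.5307 55.2900 43.7876
70.2217 60.5590 49.7058 37.5154
74.6481 65.5307 55.2900 43.7876 30.8681
78.8246 70.2217 60.5590 49.7058 37.5154 23.8232
82.7653 74.6481 65.5307 55.2900 43.7876 30.8681 16.3568
86.4837 78.8246 70.2217 60.5590 49.7058 37.5154 23.8232 8.4439

Δt=0.11957  u=1.05981  d=0.94356  q=0.56505  discount=0.99084
step 7 (expiry): payoffs max(K−S,0) = 86.4837 78.8246 70.2217 60.5590 49.7058 37.5154 23.8232 8.4439
step 6: (k=6,j=0): S=65.8847, (K−S)⁺=82.7653, hold=81.4030 ⇒ V=82.7653 exercise | (k=6,j=1): S=74.0019, (K−S)⁺=74.6481, hold=73.2857 ⇒ V=74.6481 exercise | (k=6,j=2): S=83.1193, (K−S)⁺=65.5307, hold=64.1683 ⇒ V=65.5307 exercise | (k=6,j=3): S=93.3600, (K−S)⁺=55.2900, hold=53.9277 ⇒ V=55.2900 exercise | (k=6,j=4): S=104.8624, (K−S)⁺=43.7876, hold=42.4253 ⇒ V=43.7876 exercise | (k=6,j=5): S=117.7819, (K−S)⁺=30.8681, hold=29.5058 ⇒ V=30.8681 exercise | (k=6,j=6): S=132.2932, (K−S)⁺=16.3568, hold=14.9945 ⇒ V=16.3568 exercise  boundary S*=132.2932
step 5: (k=5,j=0): S=69.8254, (K−S)⁺=78.8246, hold=77.4622 ⇒ V=78.8246 exercise | (k=5,j=1): S=78.4283, (K−S)⁺=70.2217, hold=68.8594 ⇒ V=70.2217 exercise | (k=5,j=2): S=88.0910, (K−S)⁺=60.5590, hold=59.1967 ⇒ V=60.5590 exercise | (k=5,j=3): S=98.9442, (K−S)⁺=49.7058, hold=48.3435 ⇒ V=49.7058 exercise | (k=5,j=4): S=111.1346, (K−S)⁺=37.5154, hold=36.1531 ⇒ V=37.5154 exercise | (k=5,j=5): S=124.8268, (K−S)⁺=23.8232, hold=22.4608 ⇒ V=23.8232 exercise  boundary S*=124.8268
step 4: (k=4,j=0): S=74.0019, (K−S)⁺=74.6481, hold=73.2857 ⇒ V=74.6481 exercise | (k=4,j=1): S=83.1193, (K−S)⁺=65.5307, hold=64.1683 ⇒ V=65.5307 exercise | (k=4,j=2): S=93.3600, (K−S)⁺=55.2900, hold=53.9277 ⇒ V=55.2900 exercise | (k=4,j=3): S=104.8624, (K−S)⁺=43.7876, hold=42.4253 ⇒ V=43.7876 exercise | (k=4,j=4): S=117.7819, (K−S)⁺=30.8681, hold=29.5058 ⇒ V=30.8681 exercise  boundary S*=117.7819
step 3: (k=3,j=0): S=78.4283, (K−S)⁺=70.2217, hold=68.8594 ⇒ V=70.2217 exercise | (k=3,j=1): S=88.0910, (K−S)⁺=60.5590, hold=59.1967 ⇒ V=60.5590 exercise | (k=3,j=2): S=98.9442, (K−S)⁺=49.7058, hold=48.3435 ⇒ V=49.7058 exercise | (k=3,j=3): S=111.1346, (K−S)⁺=37.5154, hold=36.1531 ⇒ V=37.5154 exercise  boundary S*=111.1346
step 2: (k=2,j=0): S=83.1193, (K−S)⁺=65.5307, hold=64.1683 ⇒ V=65.5307 exercise | (k=2,j=1): S=93.3600, (K−S)⁺=55.2900, hold=53.9277 ⇒ V=55.2900 exercise | (k=2,j=2): S=104.8624, (K−S)⁺=43.7876, hold=42.4253 ⇒ V=43.7876 exercise  boundary S*=104.8624
step 1: (k=1,j=0): S=88.0910, (K−S)⁺=60.5590, hold=59.1967 ⇒ V=60.5590 exercise | (k=1,j=1): S=98.9442, (K−S)⁺=49.7058, hold=48.3435 ⇒ V=49.7058 exercise  boundary S*=98.9442
step 0: (k=0,j=0): S=93.3600, (K−S)⁺=55.2900, hold=53.9277 ⇒ V=55.2900 exercise  boundary S*=93.3600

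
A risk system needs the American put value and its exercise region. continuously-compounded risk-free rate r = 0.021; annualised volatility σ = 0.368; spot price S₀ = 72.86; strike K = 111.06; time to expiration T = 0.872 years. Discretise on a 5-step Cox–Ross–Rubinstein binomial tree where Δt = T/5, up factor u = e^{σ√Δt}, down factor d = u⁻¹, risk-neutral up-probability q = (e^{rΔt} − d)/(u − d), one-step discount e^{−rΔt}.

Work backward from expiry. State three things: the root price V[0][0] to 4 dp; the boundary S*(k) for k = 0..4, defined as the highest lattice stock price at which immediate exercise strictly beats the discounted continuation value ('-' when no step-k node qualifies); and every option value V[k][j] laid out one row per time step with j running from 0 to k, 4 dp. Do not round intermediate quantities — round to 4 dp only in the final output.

params: Δt=0.17440 u=1.16612 d=0.85755 q=0.47355 e^(-rΔt)=0.99634
t_5 payoffs: 77.2711 65.1127 48.5793 26.0966 0.0000 0.0000
t_4: node(4,0) S=39.4019 payoff=71.6581 vs cont=71.2521 → 71.6581 [stop]  node(4,1) S=53.5801 payoff=57.4799 vs cont=57.0739 → 57.4799 [stop]  node(4,2) S=72.8600 payoff=38.2000 vs cont=37.7940 → 38.2000 [stop]  node(4,3) S=99.0775 payoff=11.9825 vs cont=13.6884 → 13.6884 [wait]  node(4,4) S=134.7290 payoff=0.0000 vs cont=0.0000 → 0.0000 [wait]  ⇒ S*(4)=72.8600
t_3: node(3,0) S=45.9473 payoff=65.1127 vs cont=64.7067 → 65.1127 [stop]  node(3,1) S=62.4807 payoff=48.5793 vs cont=48.1732 → 48.5793 [stop]  node(3,2) S=84.9634 payoff=26.0966 vs cont=26.4954 → 26.4954 [wait]  node(3,3) S=115.5362 payoff=0.0000 vs cont=7.1800 → 7.1800 [wait]  ⇒ S*(3)=62.4807
t_2: node(2,0) S=53.5801 payoff=57.4799 vs cont=57.0739 → 57.4799 [stop]  node(2,1) S=72.8600 payoff=38.2000 vs cont=37.9822 → 38.2000 [stop]  node(2,2) S=99.0775 payoff=11.9825 vs cont=17.2853 → 17.2853 [wait]  ⇒ S*(2)=72.8600
t_1: node(1,0) S=62.4807 payoff=48.5793 vs cont=48.1732 → 48.5793 [stop]  node(1,1) S=84.9634 payoff=26.0966 vs cont=28.1925 → 28.1925 [wait]  ⇒ S*(1)=62.4807
t_0: node(0,0) S=72.8600 payoff=38.2000 vs cont=38.7829 → 38.7829 [wait]  ⇒ S*(0)=-

price = 38.7829
boundary = - 62.4807 72.8600 62.4807 72.8600
tree:
38.7829
48.5793 28.1925
57.4799 38.2000 17.2853
65.1127 48.5793 26.4954 7.1800
71.6581 57.4799 38.2000 13.6884 0.0000
77.2711 65.1127 48.5793 26.0966 0.0000 0.0000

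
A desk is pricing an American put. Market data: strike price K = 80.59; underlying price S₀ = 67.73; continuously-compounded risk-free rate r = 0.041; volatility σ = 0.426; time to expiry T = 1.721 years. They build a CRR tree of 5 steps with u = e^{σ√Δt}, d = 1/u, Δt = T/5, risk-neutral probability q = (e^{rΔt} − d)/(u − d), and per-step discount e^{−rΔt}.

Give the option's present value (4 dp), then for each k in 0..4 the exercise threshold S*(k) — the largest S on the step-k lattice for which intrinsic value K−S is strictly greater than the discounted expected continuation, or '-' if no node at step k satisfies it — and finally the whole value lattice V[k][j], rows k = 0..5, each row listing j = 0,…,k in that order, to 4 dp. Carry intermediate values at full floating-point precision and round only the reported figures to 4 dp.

price = 20.6175
boundary = - - 41.0862 52.7520 41.0862
tree:
20.6175
29.1639 11.4520
39.5038 18.2037 4.0637
48.5897 27.8380 7.7178 0.0000
55.6664 39.5038 14.6577 0.0000 0.0000
61.1780 48.5897 27.8380 0.0000 0.0000 0.0000

params: Δt=0.34420 u=1.28393 d=0.77886 q=0.46598 e^(-rΔt)=0.98599
t_5 payoffs: 61.1780 48.5897 27.8380 0.0000 0.0000 0.0000
t_4: node(4,0) S=24.9236 payoff=55.6664 vs cont=54.5370 → 55.6664 [stop]  node(4,1) S=41.0862 payoff=39.5038 vs cont=38.3745 → 39.5038 [stop]  node(4,2) S=67.7300 payoff=12.8600 vs cont=14.6577 → 14.6577 [wait]  node(4,3) S=111.6518 payoff=0.0000 vs cont=0.0000 → 0.0000 [wait]  node(4,4) S=184.0563 payoff=0.0000 vs cont=0.0000 → 0.0000 [wait]  ⇒ S*(4)=41.0862
t_3: node(3,0) S=32.0003 payoff=48.5897 vs cont=47.4604 → 48.5897 [stop]  node(3,1) S=52.7520 payoff=27.8380 vs cont=27.5347 → 27.8380 [stop]  node(3,2) S=86.9608 payoff=0.0000 vs cont=7.7178 → 7.7178 [wait]  node(3,3) S=143.3535 payoff=0.0000 vs cont=0.0000 → 0.0000 [wait]  ⇒ S*(3)=52.7520
t_2: node(2,0) S=41.0862 payoff=39.5038 vs cont=38.3745 → 39.5038 [stop]  node(2,1) S=67.7300 payoff=12.8600 vs cont=18.2037 → 18.2037 [wait]  node(2,2) S=111.6518 payoff=0.0000 vs cont=4.0637 → 4.0637 [wait]  ⇒ S*(2)=41.0862
t_1: node(1,0) S=52.7520 payoff=27.8380 vs cont=29.1639 → 29.1639 [wait]  node(1,1) S=86.9608 payoff=0.0000 vs cont=11.4520 → 11.4520 [wait]  ⇒ S*(1)=-
t_0: node(0,0) S=67.7300 payoff=12.8600 vs cont=20.6175 → 20.6175 [wait]  ⇒ S*(0)=-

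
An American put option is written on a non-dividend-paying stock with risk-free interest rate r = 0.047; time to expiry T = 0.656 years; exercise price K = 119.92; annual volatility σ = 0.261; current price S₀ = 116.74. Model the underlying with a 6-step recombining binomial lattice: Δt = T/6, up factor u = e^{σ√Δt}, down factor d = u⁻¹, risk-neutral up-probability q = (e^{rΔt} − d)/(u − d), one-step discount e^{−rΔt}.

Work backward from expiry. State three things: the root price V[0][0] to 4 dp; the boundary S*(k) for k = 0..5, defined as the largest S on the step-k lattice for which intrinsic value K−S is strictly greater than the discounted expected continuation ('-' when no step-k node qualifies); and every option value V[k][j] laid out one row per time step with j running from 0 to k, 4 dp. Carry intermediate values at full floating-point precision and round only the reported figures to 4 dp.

price = 10.1290
boundary = - - - 90.1113 98.2335 107.0877
tree:
10.1290
15.1332 5.3900
21.7543 8.8804 2.0675
29.8087 14.1819 3.8411 0.3724
37.2593 21.6865 7.0646 0.7611 0.0000
44.0938 29.8087 12.8323 1.5558 0.0000 0.0000
50.3633 37.2593 21.6865 3.1800 0.0000 0.0000 0.0000

Δt=0.10933  u=1.09013  d=0.91732  q=0.50825  discount=0.99487
step 6 (expiry): payoffs max(K−S,0) = 50.3633 37.2593 21.6865 3.1800 0.0000 0.0000 0.0000
step 5: (k=5,j=0): S=75.8262, (K−S)⁺=44.0938, hold=43.4792 ⇒ V=44.0938 exercise | (k=5,j=1): S=90.1113, (K−S)⁺=29.8087, hold=29.1940 ⇒ V=29.8087 exercise | (k=5,j=2): S=107.0877, (K−S)⁺=12.8323, hold=12.2177 ⇒ V=12.8323 exercise | (k=5,j=3): S=127.2623, (K−S)⁺=0.0000, hold=1.5558 ⇒ V=1.5558 continue | (k=5,j=4): S=151.2377, (K−S)⁺=0.0000, hold=0.0000 ⇒ V=0.0000 continue | (k=5,j=5): S=179.7299, (K−S)⁺=0.0000, hold=0.0000 ⇒ V=0.0000 continue  boundary S*=107.0877
step 4: (k=4,j=0): S=82.6607, (K−S)⁺=37.2593, hold=36.6446 ⇒ V=37.2593 exercise | (k=4,j=1): S=98.2335, (K−S)⁺=21.6865, hold=21.0719 ⇒ V=21.6865 exercise | (k=4,j=2): S=116.7400, (K−S)⁺=3.1800, hold=7.0646 ⇒ V=7.0646 continue | (k=4,j=3): S=138.7331, (K−S)⁺=0.0000, hold=0.7611 ⇒ V=0.7611 continue | (k=4,j=4): S=164.8695, (K−S)⁺=0.0000, hold=0.0000 ⇒ V=0.0000 continue  boundary S*=98.2335
step 3: (k=3,j=0): S=90.1113, (K−S)⁺=29.8087, hold=29.1940 ⇒ V=29.8087 exercise | (k=3,j=1): S=107.0877, (K−S)⁺=12.8323, hold=14.1819 ⇒ V=14.1819 continue | (k=3,j=2): S=127.2623, (K−S)⁺=0.0000, hold=3.8411 ⇒ V=3.8411 continue | (k=3,j=3): S=151.2377, (K−S)⁺=0.0000, hold=0.3724 ⇒ V=0.3724 continue  boundary S*=90.1113
step 2: (k=2,j=0): S=98.2335, (K−S)⁺=21.6865, hold=21.7543 ⇒ V=21.7543 continue | (k=2,j=1): S=116.7400, (K−S)⁺=3.1800, hold=8.8804 ⇒ V=8.8804 continue | (k=2,j=2): S=138.7331, (K−S)⁺=0.0000, hold=2.0675 ⇒ V=2.0675 continue  boundary S*=-
step 1: (k=1,j=0): S=107.0877, (K−S)⁺=12.8323, hold=15.1332 ⇒ V=15.1332 continue | (k=1,j=1): S=127.2623, (K−S)⁺=0.0000, hold=5.3900 ⇒ V=5.3900 continue  boundary S*=-
step 0: (k=0,j=0): S=116.7400, (K−S)⁺=3.1800, hold=10.1290 ⇒ V=10.1290 continue  boundary S*=-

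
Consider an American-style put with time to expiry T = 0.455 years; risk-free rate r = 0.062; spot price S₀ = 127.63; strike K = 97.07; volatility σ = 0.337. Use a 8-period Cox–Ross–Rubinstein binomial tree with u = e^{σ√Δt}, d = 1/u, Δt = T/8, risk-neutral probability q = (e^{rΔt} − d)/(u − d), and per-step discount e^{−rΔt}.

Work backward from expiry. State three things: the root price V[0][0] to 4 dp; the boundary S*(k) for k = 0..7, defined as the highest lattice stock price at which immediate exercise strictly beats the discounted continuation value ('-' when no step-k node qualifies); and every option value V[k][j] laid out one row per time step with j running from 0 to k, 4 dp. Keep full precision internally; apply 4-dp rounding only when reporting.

Δt=0.05688, u=1.08369, d=0.92278, q=0.50187, disc=e^(-rΔt)=0.99648
k=8 terminal: V=max(K-S,0) → 29.9702 18.2695 4.5284 0.0000 0.0000 0.0000 0.0000 0.0000 0.0000
k=7: j=0 S=72.7152 intr=24.3548 cont=24.0132 V=24.3548[EX]; j=1 S=85.3951 intr=11.6749 cont=11.3332 V=11.6749[EX]; j=2 S=100.2861 intr=0.0000 cont=2.2478 V=2.2478[hold]; j=3 S=117.7738 intr=0.0000 cont=0.0000 V=0.0000[hold]; j=4 S=138.3110 intr=0.0000 cont=0.0000 V=0.0000[hold]; j=5 S=162.4294 intr=0.0000 cont=0.0000 V=0.0000[hold]; j=6 S=190.7536 intr=0.0000 cont=0.0000 V=0.0000[hold]; j=7 S=224.0168 intr=0.0000 cont=0.0000 V=0.0000[hold]  S*(7)=85.3951
k=6: j=0 S=78.8005 intr=18.2695 cont=17.9278 V=18.2695[EX]; j=1 S=92.5416 intr=4.5284 cont=6.9193 V=6.9193[hold]; j=2 S=108.6788 intr=0.0000 cont=1.1158 V=1.1158[hold]; j=3 S=127.6300 intr=0.0000 cont=0.0000 V=0.0000[hold]; j=4 S=149.8859 intr=0.0000 cont=0.0000 V=0.0000[hold]; j=5 S=176.0227 intr=0.0000 cont=0.0000 V=0.0000[hold]; j=6 S=206.7172 intr=0.0000 cont=0.0000 V=0.0000[hold]  S*(6)=78.8005
k=5: j=0 S=85.3951 intr=11.6749 cont=12.5289 V=12.5289[hold]; j=1 S=100.2861 intr=0.0000 cont=3.9925 V=3.9925[hold]; j=2 S=117.7738 intr=0.0000 cont=0.5538 V=0.5538[hold]; j=3 S=138.3110 intr=0.0000 cont=0.0000 V=0.0000[hold]; j=4 S=162.4294 intr=0.0000 cont=0.0000 V=0.0000[hold]; j=5 S=190.7536 intr=0.0000 cont=0.0000 V=0.0000[hold]  S*(5)=-
k=4: j=0 S=92.5416 intr=4.5284 cont=8.2157 V=8.2157[hold]; j=1 S=108.6788 intr=0.0000 cont=2.2588 V=2.2588[hold]; j=2 S=127.6300 intr=0.0000 cont=0.2749 V=0.2749[hold]; j=3 S=149.8859 intr=0.0000 cont=0.0000 V=0.0000[hold]; j=4 S=176.0227 intr=0.0000 cont=0.0000 V=0.0000[hold]  S*(4)=-
k=3: j=0 S=100.2861 intr=0.0000 cont=5.2077 V=5.2077[hold]; j=1 S=117.7738 intr=0.0000 cont=1.2587 V=1.2587[hold]; j=2 S=138.3110 intr=0.0000 cont=0.1365 V=0.1365[hold]; j=3 S=162.4294 intr=0.0000 cont=0.0000 V=0.0000[hold]  S*(3)=-
k=2: j=0 S=108.6788 intr=0.0000 cont=3.2145 V=3.2145[hold]; j=1 S=127.6300 intr=0.0000 cont=0.6930 V=0.6930[hold]; j=2 S=149.8859 intr=0.0000 cont=0.0677 V=0.0677[hold]  S*(2)=-
k=1: j=0 S=117.7738 intr=0.0000 cont=1.9422 V=1.9422[hold]; j=1 S=138.3110 intr=0.0000 cont=0.3779 V=0.3779[hold]  S*(1)=-
k=0: j=0 S=127.6300 intr=0.0000 cont=1.1530 V=1.1530[hold]  S*(0)=-

price = 1.1530
boundary = - - - - - - 78.8005 85.3951
tree:
1.1530
1.9422 0.3779
3.2145 0.6930 0.0677
5.2077 1.2587 0.1365 0.0000
8.2157 2.2588 0.2749 0.0000 0.0000
12.5289 3.9925 0.5538 0.0000 0.0000 0.0000
18.2695 6.9193 1.1158 0.0000 0.0000 0.0000 0.0000
24.3548 11.6749 2.2478 0.0000 0.0000 0.0000 0.0000 0.0000
29.9702 18.2695 4.5284 0.0000 0.0000 0.0000 0.0000 0.0000 0.0000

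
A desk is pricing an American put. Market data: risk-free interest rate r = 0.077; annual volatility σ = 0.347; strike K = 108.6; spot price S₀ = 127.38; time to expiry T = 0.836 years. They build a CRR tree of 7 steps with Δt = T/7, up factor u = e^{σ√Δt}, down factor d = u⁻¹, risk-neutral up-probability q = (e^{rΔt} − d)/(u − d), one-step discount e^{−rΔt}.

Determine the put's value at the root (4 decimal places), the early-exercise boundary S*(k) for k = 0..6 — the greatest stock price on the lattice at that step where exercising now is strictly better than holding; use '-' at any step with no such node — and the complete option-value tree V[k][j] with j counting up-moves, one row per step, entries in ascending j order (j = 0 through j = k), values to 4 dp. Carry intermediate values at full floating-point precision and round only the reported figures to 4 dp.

price = 5.2789
boundary = - - - - 78.8466 88.8919 78.8466
tree:
5.2789
8.5665 2.1969
13.5010 3.9523 0.5400
20.5128 6.9684 1.1087 0.0000
29.7534 11.9533 2.2765 0.0000 0.0000
38.6636 19.7081 4.6745 0.0000 0.0000 0.0000
46.5669 29.7534 9.5982 0.0000 0.0000 0.0000 0.0000
53.5771 38.6636 19.7081 0.0000 0.0000 0.0000 0.0000 0.0000

params: Δt=0.11943 u=1.12740 d=0.88699 q=0.50848 e^(-rΔt)=0.99085
t_7 payoffs: 53.5771 38.6636 19.7081 0.0000 0.0000 0.0000 0.0000 0.0000
t_6: node(6,0) S=62.0331 payoff=46.5669 vs cont=45.5728 → 46.5669 [stop]  node(6,1) S=78.8466 payoff=29.7534 vs cont=28.7593 → 29.7534 [stop]  node(6,2) S=100.2171 payoff=8.3829 vs cont=9.5982 → 9.5982 [wait]  node(6,3) S=127.3800 payoff=0.0000 vs cont=0.0000 → 0.0000 [wait]  node(6,4) S=161.9051 payoff=0.0000 vs cont=0.0000 → 0.0000 [wait]  node(6,5) S=205.7879 payoff=0.0000 vs cont=0.0000 → 0.0000 [wait]  node(6,6) S=261.5646 payoff=0.0000 vs cont=0.0000 → 0.0000 [wait]  ⇒ S*(6)=78.8466
t_5: node(5,0) S=69.9364 payoff=38.6636 vs cont=37.6695 → 38.6636 [stop]  node(5,1) S=88.8919 payoff=19.7081 vs cont=19.3263 → 19.7081 [stop]  node(5,2) S=112.9852 payoff=0.0000 vs cont=4.6745 → 4.6745 [wait]  node(5,3) S=143.6087 payoff=0.0000 vs cont=0.0000 → 0.0000 [wait]  node(5,4) S=182.5325 payoff=0.0000 vs cont=0.0000 → 0.0000 [wait]  node(5,5) S=232.0061 payoff=0.0000 vs cont=0.0000 → 0.0000 [wait]  ⇒ S*(5)=88.8919
t_4: node(4,0) S=78.8466 payoff=29.7534 vs cont=28.7593 → 29.7534 [stop]  node(4,1) S=100.2171 payoff=8.3829 vs cont=11.9533 → 11.9533 [wait]  node(4,2) S=127.3800 payoff=0.0000 vs cont=2.2765 → 2.2765 [wait]  node(4,3) S=161.9051 payoff=0.0000 vs cont=0.0000 → 0.0000 [wait]  node(4,4) S=205.7879 payoff=0.0000 vs cont=0.0000 → 0.0000 [wait]  ⇒ S*(4)=78.8466
t_3: node(3,0) S=88.8919 payoff=19.7081 vs cont=20.5128 → 20.5128 [wait]  node(3,1) S=112.9852 payoff=0.0000 vs cont=6.9684 → 6.9684 [wait]  node(3,2) S=143.6087 payoff=0.0000 vs cont=1.1087 → 1.1087 [wait]  node(3,3) S=182.5325 payoff=0.0000 vs cont=0.0000 → 0.0000 [wait]  ⇒ S*(3)=-
t_2: node(2,0) S=100.2171 payoff=8.3829 vs cont=13.5010 → 13.5010 [wait]  node(2,1) S=127.3800 payoff=0.0000 vs cont=3.9523 → 3.9523 [wait]  node(2,2) S=161.9051 payoff=0.0000 vs cont=0.5400 → 0.5400 [wait]  ⇒ S*(2)=-
t_1: node(1,0) S=112.9852 payoff=0.0000 vs cont=8.5665 → 8.5665 [wait]  node(1,1) S=143.6087 payoff=0.0000 vs cont=2.1969 → 2.1969 [wait]  ⇒ S*(1)=-
t_0: node(0,0) S=127.3800 payoff=0.0000 vs cont=5.2789 → 5.2789 [wait]  ⇒ S*(0)=-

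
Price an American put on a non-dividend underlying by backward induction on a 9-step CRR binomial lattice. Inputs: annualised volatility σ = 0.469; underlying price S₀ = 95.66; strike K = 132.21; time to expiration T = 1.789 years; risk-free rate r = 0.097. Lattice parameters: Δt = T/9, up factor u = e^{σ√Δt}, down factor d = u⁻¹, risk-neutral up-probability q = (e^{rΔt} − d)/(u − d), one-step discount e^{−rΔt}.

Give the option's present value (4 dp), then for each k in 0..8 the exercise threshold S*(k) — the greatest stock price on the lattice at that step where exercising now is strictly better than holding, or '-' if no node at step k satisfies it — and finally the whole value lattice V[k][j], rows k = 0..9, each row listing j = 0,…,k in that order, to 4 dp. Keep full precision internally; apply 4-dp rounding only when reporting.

Δt=0.19878, u=1.23257, d=0.81131, q=0.49413, disc=e^(-rΔt)=0.98090
k=9 terminal: V=max(K-S,0) → 117.6411 110.0765 98.5842 81.1247 54.5998 14.3024 0.0000 0.0000 0.0000 0.0000
k=8: j=0 S=17.9572 intr=114.2528 cont=111.7280 V=114.2528[EX]; j=1 S=27.2811 intr=104.9289 cont=102.4042 V=104.9289[EX]; j=2 S=41.4461 intr=90.7639 cont=88.2391 V=90.7639[EX]; j=3 S=62.9662 intr=69.2438 cont=66.7190 V=69.2438[EX]; j=4 S=95.6600 intr=36.5500 cont=34.0252 V=36.5500[EX]; j=5 S=145.3294 intr=0.0000 cont=7.0970 V=7.0970[hold]; j=6 S=220.7886 intr=0.0000 cont=0.0000 V=0.0000[hold]; j=7 S=335.4283 intr=0.0000 cont=0.0000 V=0.0000[hold]; j=8 S=509.5922 intr=0.0000 cont=0.0000 V=0.0000[hold]  S*(8)=95.6600
k=7: j=0 S=22.1335 intr=110.0765 cont=107.5517 V=110.0765[EX]; j=1 S=33.6258 intr=98.5842 cont=96.0594 V=98.5842[EX]; j=2 S=51.0853 intr=81.1247 cont=78.5999 V=81.1247[EX]; j=3 S=77.6102 intr=54.5998 cont=52.0750 V=54.5998[EX]; j=4 S=117.9076 intr=14.3024 cont=21.5763 V=21.5763[hold]; j=5 S=179.1286 intr=0.0000 cont=3.5216 V=3.5216[hold]; j=6 S=272.1373 intr=0.0000 cont=0.0000 V=0.0000[hold]; j=7 S=413.4388 intr=0.0000 cont=0.0000 V=0.0000[hold]  S*(7)=77.6102
k=6: j=0 S=27.2811 intr=104.9289 cont=102.4042 V=104.9289[EX]; j=1 S=41.4461 intr=90.7639 cont=88.2391 V=90.7639[EX]; j=2 S=62.9662 intr=69.2438 cont=66.7190 V=69.2438[EX]; j=3 S=95.6600 intr=36.5500 cont=37.5509 V=37.5509[hold]; j=4 S=145.3294 intr=0.0000 cont=12.4133 V=12.4133[hold]; j=5 S=220.7886 intr=0.0000 cont=1.7474 V=1.7474[hold]; j=6 S=335.4283 intr=0.0000 cont=0.0000 V=0.0000[hold]  S*(6)=62.9662
k=5: j=0 S=33.6258 intr=98.5842 cont=96.0594 V=98.5842[EX]; j=1 S=51.0853 intr=81.1247 cont=78.5999 V=81.1247[EX]; j=2 S=77.6102 intr=54.5998 cont=52.5601 V=54.5998[EX]; j=3 S=117.9076 intr=14.3024 cont=24.6497 V=24.6497[hold]; j=4 S=179.1286 intr=0.0000 cont=7.0066 V=7.0066[hold]; j=5 S=272.1373 intr=0.0000 cont=0.8671 V=0.8671[hold]  S*(5)=77.6102
k=4: j=0 S=41.4461 intr=90.7639 cont=88.2391 V=90.7639[EX]; j=1 S=62.9662 intr=69.2438 cont=66.7190 V=69.2438[EX]; j=2 S=95.6600 intr=36.5500 cont=39.0405 V=39.0405[hold]; j=3 S=145.3294 intr=0.0000 cont=15.6275 V=15.6275[hold]; j=4 S=220.7886 intr=0.0000 cont=3.8970 V=3.8970[hold]  S*(4)=62.9662
k=3: j=0 S=51.0853 intr=81.1247 cont=78.5999 V=81.1247[EX]; j=1 S=77.6102 intr=54.5998 cont=53.2822 V=54.5998[EX]; j=2 S=117.9076 intr=14.3024 cont=26.9468 V=26.9468[hold]; j=3 S=179.1286 intr=0.0000 cont=9.6434 V=9.6434[hold]  S*(3)=77.6102
k=2: j=0 S=62.9662 intr=69.2438 cont=66.7190 V=69.2438[EX]; j=1 S=95.6600 intr=36.5500 cont=40.1539 V=40.1539[hold]; j=2 S=145.3294 intr=0.0000 cont=18.0454 V=18.0454[hold]  S*(2)=62.9662
k=1: j=0 S=77.6102 intr=54.5998 cont=53.8218 V=54.5998[EX]; j=1 S=117.9076 intr=14.3024 cont=28.6712 V=28.6712[hold]  S*(1)=77.6102
k=0: j=0 S=95.6600 intr=36.5500 cont=40.9897 V=40.9897[hold]  S*(0)=-

price = 40.9897
boundary = - 77.6102 62.9662 77.6102 62.9662 77.6102 62.9662 77.6102 95.6600
tree:
40.9897
54.5998 28.6712
69.2438 40.1539 18.0454
81.1247 54.5998 26.9468 9.6434
90.7639 69.2438 39.0405 15.6275 3.8970
98.5842 81.1247 54.5998 24.6497 7.0066 0.8671
104.9289 90.7639 69.2438 37.5509 12.4133 1.7474 0.0000
110.0765 98.5842 81.1247 54.5998 21.5763 3.5216 0.0000 0.0000
114.2528 104.9289 90.7639 69.2438 36.5500 7.0970 0.0000 0.0000 0.0000
117.6411 110.0765 98.5842 81.1247 54.5998 14.3024 0.0000 0.0000 0.0000 0.0000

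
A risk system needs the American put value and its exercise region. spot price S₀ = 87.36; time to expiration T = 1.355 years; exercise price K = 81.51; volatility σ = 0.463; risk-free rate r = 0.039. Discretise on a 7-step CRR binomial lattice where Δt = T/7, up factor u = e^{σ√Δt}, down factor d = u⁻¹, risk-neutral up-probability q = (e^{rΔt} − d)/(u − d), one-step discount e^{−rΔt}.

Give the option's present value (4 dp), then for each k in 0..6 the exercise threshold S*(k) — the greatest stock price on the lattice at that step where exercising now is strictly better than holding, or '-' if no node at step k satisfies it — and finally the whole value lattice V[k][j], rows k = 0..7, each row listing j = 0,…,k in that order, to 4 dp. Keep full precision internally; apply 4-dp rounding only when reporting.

price = 13.7882
boundary = - - - - 38.6759 47.4142 58.1268
tree:
13.7882
19.2839 7.7573
26.1511 11.7813 3.3035
34.1929 17.4230 5.5518 0.7983
42.8341 24.9130 9.1814 1.5112 0.0000
49.9619 34.0958 14.8664 2.8606 0.0000 0.0000
55.7761 42.8341 23.3832 5.4149 0.0000 0.0000 0.0000
60.5188 49.9619 34.0958 10.2502 0.0000 0.0000 0.0000 0.0000

Δt=0.19357  u=1.22594  d=0.81570  q=0.46772  discount=0.99248
step 7 (expiry): payoffs max(K−S,0) = 60.5188 49.9619 34.0958 10.2502 0.0000 0.0000 0.0000 0.0000
step 6: (k=6,j=0): S=25.7339, (K−S)⁺=55.7761, hold=55.1631 ⇒ V=55.7761 exercise | (k=6,j=1): S=38.6759, (K−S)⁺=42.8341, hold=42.2210 ⇒ V=42.8341 exercise | (k=6,j=2): S=58.1268, (K−S)⁺=23.3832, hold=22.7701 ⇒ V=23.3832 exercise | (k=6,j=3): S=87.3600, (K−S)⁺=0.0000, hold=5.4149 ⇒ V=5.4149 continue | (k=6,j=4): S=131.2951, (K−S)⁺=0.0000, hold=0.0000 ⇒ V=0.0000 continue | (k=6,j=5): S=197.3260, (K−S)⁺=0.0000, hold=0.0000 ⇒ V=0.0000 continue | (k=6,j=6): S=296.5653, (K−S)⁺=0.0000, hold=0.0000 ⇒ V=0.0000 continue  boundary S*=58.1268
step 5: (k=5,j=0): S=31.5481, (K−S)⁺=49.9619, hold=49.3489 ⇒ V=49.9619 exercise | (k=5,j=1): S=47.4142, (K−S)⁺=34.0958, hold=33.4827 ⇒ V=34.0958 exercise | (k=5,j=2): S=71.2598, (K−S)⁺=10.2502, hold=14.8664 ⇒ V=14.8664 continue | (k=5,j=3): S=107.0978, (K−S)⁺=0.0000, hold=2.8606 ⇒ V=2.8606 continue | (k=5,j=4): S=160.9594, (K−S)⁺=0.0000, hold=0.0000 ⇒ V=0.0000 continue | (k=5,j=5): S=241.9092, (K−S)⁺=0.0000, hold=0.0000 ⇒ V=0.0000 continue  boundary S*=47.4142
step 4: (k=4,j=0): S=38.6759, (K−S)⁺=42.8341, hold=42.2210 ⇒ V=42.8341 exercise | (k=4,j=1): S=58.1268, (K−S)⁺=23.3832, hold=24.9130 ⇒ V=24.9130 continue | (k=4,j=2): S=87.3600, (K−S)⁺=0.0000, hold=9.1814 ⇒ V=9.1814 continue | (k=4,j=3): S=131.2951, (K−S)⁺=0.0000, hold=1.5112 ⇒ V=1.5112 continue | (k=4,j=4): S=197.3260, (K−S)⁺=0.0000, hold=0.0000 ⇒ V=0.0000 continue  boundary S*=38.6759
step 3: (k=3,j=0): S=47.4142, (K−S)⁺=34.0958, hold=34.1929 ⇒ V=34.1929 continue | (k=3,j=1): S=71.2598, (K−S)⁺=10.2502, hold=17.4230 ⇒ V=17.4230 continue | (k=3,j=2): S=107.0978, (K−S)⁺=0.0000, hold=5.5518 ⇒ V=5.5518 continue | (k=3,j=3): S=160.9594, (K−S)⁺=0.0000, hold=0.7983 ⇒ V=0.7983 continue  boundary S*=-
step 2: (k=2,j=0): S=58.1268, (K−S)⁺=23.3832, hold=26.1511 ⇒ V=26.1511 continue | (k=2,j=1): S=87.3600, (K−S)⁺=0.0000, hold=11.7813 ⇒ V=11.7813 continue | (k=2,j=2): S=131.2951, (K−S)⁺=0.0000, hold=3.3035 ⇒ V=3.3035 continue  boundary S*=-
step 1: (k=1,j=0): S=71.2598, (K−S)⁺=10.2502, hold=19.2839 ⇒ V=19.2839 continue | (k=1,j=1): S=107.0978, (K−S)⁺=0.0000, hold=7.7573 ⇒ V=7.7573 continue  boundary S*=-
step 0: (k=0,j=0): S=87.3600, (K−S)⁺=0.0000, hold=13.7882 ⇒ V=13.7882 continue  boundary S*=-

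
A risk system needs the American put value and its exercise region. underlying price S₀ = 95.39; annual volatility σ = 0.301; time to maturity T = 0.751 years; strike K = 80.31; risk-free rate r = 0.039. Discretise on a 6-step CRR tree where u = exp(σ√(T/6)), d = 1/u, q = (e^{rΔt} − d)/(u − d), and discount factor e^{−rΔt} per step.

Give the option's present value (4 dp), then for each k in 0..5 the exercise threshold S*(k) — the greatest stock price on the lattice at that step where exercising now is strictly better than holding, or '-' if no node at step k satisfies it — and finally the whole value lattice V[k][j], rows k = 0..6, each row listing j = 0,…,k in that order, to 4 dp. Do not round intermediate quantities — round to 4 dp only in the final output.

price = 3.0041
boundary = - - - - 62.3031 69.3040
tree:
3.0041
4.9138 1.0959
7.8465 1.9863 0.2031
12.1434 3.5636 0.4052 0.0000
18.0069 6.3131 0.8085 0.0000 0.0000
24.3005 11.0060 1.6132 0.0000 0.0000 0.0000
29.9584 18.0069 3.2185 0.0000 0.0000 0.0000 0.0000

Δt=0.12517  u=1.11237  d=0.89898  q=0.49634  discount=0.99513
step 6 (expiry): payoffs max(K−S,0) = 29.9584 18.0069 3.2185 0.0000 0.0000 0.0000 0.0000
step 5: (k=5,j=0): S=56.0095, (K−S)⁺=24.3005, hold=23.9094 ⇒ V=24.3005 exercise | (k=5,j=1): S=69.3040, (K−S)⁺=11.0060, hold=10.6149 ⇒ V=11.0060 exercise | (k=5,j=2): S=85.7540, (K−S)⁺=0.0000, hold=1.6132 ⇒ V=1.6132 continue | (k=5,j=3): S=106.1087, (K−S)⁺=0.0000, hold=0.0000 ⇒ V=0.0000 continue | (k=5,j=4): S=131.2948, (K−S)⁺=0.0000, hold=0.0000 ⇒ V=0.0000 continue | (k=5,j=5): S=162.4591, (K−S)⁺=0.0000, hold=0.0000 ⇒ V=0.0000 continue  boundary S*=69.3040
step 4: (k=4,j=0): S=62.3031, (K−S)⁺=18.0069, hold=17.6158 ⇒ V=18.0069 exercise | (k=4,j=1): S=77.0915, (K−S)⁺=3.2185, hold=6.3131 ⇒ V=6.3131 continue | (k=4,j=2): S=95.3900, (K−S)⁺=0.0000, hold=0.8085 ⇒ V=0.8085 continue | (k=4,j=3): S=118.0319, (K−S)⁺=0.0000, hold=0.0000 ⇒ V=0.0000 continue | (k=4,j=4): S=146.0481, (K−S)⁺=0.0000, hold=0.0000 ⇒ V=0.0000 continue  boundary S*=62.3031
step 3: (k=3,j=0): S=69.3040, (K−S)⁺=11.0060, hold=12.1434 ⇒ V=12.1434 continue | (k=3,j=1): S=85.7540, (K−S)⁺=0.0000, hold=3.5636 ⇒ V=3.5636 continue | (k=3,j=2): S=106.1087, (K−S)⁺=0.0000, hold=0.4052 ⇒ V=0.4052 continue | (k=3,j=3): S=131.2948, (K−S)⁺=0.0000, hold=0.0000 ⇒ V=0.0000 continue  boundary S*=-
step 2: (k=2,j=0): S=77.0915, (K−S)⁺=3.2185, hold=7.8465 ⇒ V=7.8465 continue | (k=2,j=1): S=95.3900, (K−S)⁺=0.0000, hold=1.9863 ⇒ V=1.9863 continue | (k=2,j=2): S=118.0319, (K−S)⁺=0.0000, hold=0.2031 ⇒ V=0.2031 continue  boundary S*=-
step 1: (k=1,j=0): S=85.7540, (K−S)⁺=0.0000, hold=4.9138 ⇒ V=4.9138 continue | (k=1,j=1): S=106.1087, (K−S)⁺=0.0000, hold=1.0959 ⇒ V=1.0959 continue  boundary S*=-
step 0: (k=0,j=0): S=95.3900, (K−S)⁺=0.0000, hold=3.0041 ⇒ V=3.0041 continue  boundary S*=-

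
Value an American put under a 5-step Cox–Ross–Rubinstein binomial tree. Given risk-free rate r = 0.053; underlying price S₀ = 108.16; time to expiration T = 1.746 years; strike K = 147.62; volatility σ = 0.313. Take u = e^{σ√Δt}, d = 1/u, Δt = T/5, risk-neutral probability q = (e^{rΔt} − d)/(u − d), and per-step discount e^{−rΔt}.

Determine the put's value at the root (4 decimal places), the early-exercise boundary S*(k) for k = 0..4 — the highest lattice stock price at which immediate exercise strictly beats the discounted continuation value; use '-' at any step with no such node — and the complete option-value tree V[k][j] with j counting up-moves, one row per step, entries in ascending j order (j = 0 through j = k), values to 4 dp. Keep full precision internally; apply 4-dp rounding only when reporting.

price = 40.9562
boundary = - 89.8957 74.7156 89.8957 108.1600
tree:
40.9562
57.7243 25.9786
72.9044 39.6908 13.4522
85.5212 57.7243 23.4214 4.1436
96.0074 72.9044 39.4600 8.5117 0.0000
104.7229 85.5212 57.7243 17.4849 0.0000 0.0000

Δt=0.34920  u=1.20317  d=0.83114  q=0.50410  discount=0.98166
step 5 (expiry): payoffs max(K−S,0) = 104.7229 85.5212 57.7243 17.4849 0.0000 0.0000
step 4: (k=4,j=0): S=51.6126, (K−S)⁺=96.0074, hold=93.3005 ⇒ V=96.0074 exercise | (k=4,j=1): S=74.7156, (K−S)⁺=72.9044, hold=70.1975 ⇒ V=72.9044 exercise | (k=4,j=2): S=108.1600, (K−S)⁺=39.4600, hold=36.7530 ⇒ V=39.4600 exercise | (k=4,j=3): S=156.5749, (K−S)⁺=0.0000, hold=8.5117 ⇒ V=8.5117 continue | (k=4,j=4): S=226.6615, (K−S)⁺=0.0000, hold=0.0000 ⇒ V=0.0000 continue  boundary S*=108.1600
step 3: (k=3,j=0): S=62.0988, (K−S)⁺=85.5212, hold=82.8142 ⇒ V=85.5212 exercise | (k=3,j=1): S=89.8957, (K−S)⁺=57.7243, hold=55.0173 ⇒ V=57.7243 exercise | (k=3,j=2): S=130.1351, (K−S)⁺=17.4849, hold=23.4214 ⇒ V=23.4214 continue | (k=3,j=3): S=188.3866, (K−S)⁺=0.0000, hold=4.1436 ⇒ V=4.1436 continue  boundary S*=89.8957
step 2: (k=2,j=0): S=74.7156, (K−S)⁺=72.9044, hold=70.1975 ⇒ V=72.9044 exercise | (k=2,j=1): S=108.1600, (K−S)⁺=39.4600, hold=39.6908 ⇒ V=39.6908 continue | (k=2,j=2): S=156.5749, (K−S)⁺=0.0000, hold=13.4522 ⇒ V=13.4522 continue  boundary S*=74.7156
step 1: (k=1,j=0): S=89.8957, (K−S)⁺=57.7243, hold=55.1315 ⇒ V=57.7243 exercise | (k=1,j=1): S=130.1351, (K−S)⁺=17.4849, hold=25.9786 ⇒ V=25.9786 continue  boundary S*=89.8957
step 0: (k=0,j=0): S=108.1600, (K−S)⁺=39.4600, hold=40.9562 ⇒ V=40.9562 continue  boundary S*=-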